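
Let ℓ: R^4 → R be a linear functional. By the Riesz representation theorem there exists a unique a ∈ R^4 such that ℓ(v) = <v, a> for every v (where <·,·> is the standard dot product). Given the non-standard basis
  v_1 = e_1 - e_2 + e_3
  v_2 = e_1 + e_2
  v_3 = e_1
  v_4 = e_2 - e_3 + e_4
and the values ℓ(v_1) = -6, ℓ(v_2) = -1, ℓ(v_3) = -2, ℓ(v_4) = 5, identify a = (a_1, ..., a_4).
a = (-2, 1, -3, 1)

Write a = (a_1, ..., a_4) in the standard basis. For each basis vector v_i, ℓ(v_i) = <v_i, a> is a linear equation in the a_j's. Collect the n equations into a matrix system V a = ℓ, where row i of V is v_i (expressed in the standard basis). Since V is invertible (lower-triangular with 1s on the diagonal, up to permutation), solve by back-substitution:
  V =
[[1, -1, 1, 0],
 [1, 1, 0, 0],
 [1, 0, 0, 0],
 [0, 1, -1, 1]]
  V a = (-6, -1, -2, 5)
Solving gives a = (-2, 1, -3, 1).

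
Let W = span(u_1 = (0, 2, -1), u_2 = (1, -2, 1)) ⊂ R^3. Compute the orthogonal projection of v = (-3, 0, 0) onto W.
proj_W(v) = (-3, 0, 0)

Set up U = [u_1 | ... | u_2] ∈ R^(3×2). The projector onto W = col(U) is P = U (U^T U)^(-1) U^T.
Compute U^T U =
  [5, -5]
  [-5, 6],
and U^T v = (0, -3).
Solve U^T U · c = U^T v for the coefficients: c = (-3, -3). The projection is proj_W(v) = U c.
Check: (v - proj_W(v)) · u_1 = 0  (should be 0).
Check: (v - proj_W(v)) · u_2 = 0  (should be 0).
Result: proj_W(v) = (-3, 0, 0).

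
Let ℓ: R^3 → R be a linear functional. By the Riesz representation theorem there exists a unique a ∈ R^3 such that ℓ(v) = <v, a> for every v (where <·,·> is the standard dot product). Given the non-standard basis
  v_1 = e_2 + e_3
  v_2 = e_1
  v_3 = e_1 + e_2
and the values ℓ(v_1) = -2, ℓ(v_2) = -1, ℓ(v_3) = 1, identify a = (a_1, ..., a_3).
a = (-1, 2, -4)

Write a = (a_1, ..., a_3) in the standard basis. For each basis vector v_i, ℓ(v_i) = <v_i, a> is a linear equation in the a_j's. Collect the n equations into a matrix system V a = ℓ, where row i of V is v_i (expressed in the standard basis). Since V is invertible (lower-triangular with 1s on the diagonal, up to permutation), solve by back-substitution:
  V =
[[0, 1, 1],
 [1, 0, 0],
 [1, 1, 0]]
  V a = (-2, -1, 1)
Solving gives a = (-1, 2, -4).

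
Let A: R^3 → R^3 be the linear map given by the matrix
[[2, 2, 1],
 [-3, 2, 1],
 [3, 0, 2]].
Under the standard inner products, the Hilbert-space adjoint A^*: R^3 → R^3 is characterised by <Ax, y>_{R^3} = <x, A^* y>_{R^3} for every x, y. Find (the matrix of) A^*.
A^* = A^T =
[[2, -3, 3],
 [2, 2, 0],
 [1, 1, 2]]

For real matrices with standard dot products, the defining identity <Ax, y> = <x, A^* y> gives (Ax)^T y = x^T (A^*) y, i.e. x^T A^T y = x^T (A^*) y. Since this holds for all x, y, we must have A^* = A^T. Therefore
A^* =
[[2, -3, 3],
 [2, 2, 0],
 [1, 1, 2]].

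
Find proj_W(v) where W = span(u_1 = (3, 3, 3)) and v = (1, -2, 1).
proj_W(v) = (0, 0, 0)

Set up U = [u_1 | ... | u_1] ∈ R^(3×1). The projector onto W = col(U) is P = U (U^T U)^(-1) U^T.
Compute U^T U =
  [27],
and U^T v = (0).
Solve U^T U · c = U^T v for the coefficients: c = (0). The projection is proj_W(v) = U c.
Check: (v - proj_W(v)) · u_1 = 0  (should be 0).
Result: proj_W(v) = (0, 0, 0).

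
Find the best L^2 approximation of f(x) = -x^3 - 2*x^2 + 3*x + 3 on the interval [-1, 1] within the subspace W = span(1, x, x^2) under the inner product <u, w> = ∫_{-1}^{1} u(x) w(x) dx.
g(x) = -2*x^2 + 12*x/5 + 3

The best approximation g ∈ W is the orthogonal projection of f onto W. Writing g = a_0 + a_1 x + a_2 x^2, the coefficients solve the normal equations G · a = b where
  G_{ij} = <φ_i, φ_j> and b_i = <f, φ_i>, with φ_0 = 1, φ_1 = x, φ_2 = x^2.
G =
  [2, 0, 2/3]
  [0, 2/3, 0]
  [2/3, 0, 2/5],
b = (14/3, 8/5, 6/5).
Solving gives a_0 = 3, a_1 = 12/5, a_2 = -2, so
  g(x) = -2*x^2 + 12*x/5 + 3.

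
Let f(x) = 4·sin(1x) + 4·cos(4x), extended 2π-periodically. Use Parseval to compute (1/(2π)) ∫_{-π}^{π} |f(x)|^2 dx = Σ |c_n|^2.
Σ |c_n|^2 = 16

Expand |f|^2 and use orthogonality of {sin(nx), cos(mx)} on [-π, π]:
  ∫_{-π}^{π} sin(nx)^2 dx = π, ∫ cos(mx)^2 dx = π, and cross terms integrate to 0.
So ∫_{-π}^{π} f(x)^2 dx = 4^2 · π + 4^2 · π = (16 + 16)π.
Divide by 2π: (16 + 16)/2 = 16.
By Parseval, this equals Σ |c_n|^2.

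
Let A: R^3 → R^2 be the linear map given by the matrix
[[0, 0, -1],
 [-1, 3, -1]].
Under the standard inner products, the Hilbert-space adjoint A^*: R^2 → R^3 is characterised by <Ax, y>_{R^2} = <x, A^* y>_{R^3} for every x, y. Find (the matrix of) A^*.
A^* = A^T =
[[0, -1],
 [0, 3],
 [-1, -1]]

For real matrices with standard dot products, the defining identity <Ax, y> = <x, A^* y> gives (Ax)^T y = x^T (A^*) y, i.e. x^T A^T y = x^T (A^*) y. Since this holds for all x, y, we must have A^* = A^T. Therefore
A^* =
[[0, -1],
 [0, 3],
 [-1, -1]].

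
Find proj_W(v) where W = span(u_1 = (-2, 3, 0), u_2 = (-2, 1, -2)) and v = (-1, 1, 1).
proj_W(v) = (-8/17, 23/17, 11/17)

Set up U = [u_1 | ... | u_2] ∈ R^(3×2). The projector onto W = col(U) is P = U (U^T U)^(-1) U^T.
Compute U^T U =
  [13, 7]
  [7, 9],
and U^T v = (5, 1).
Solve U^T U · c = U^T v for the coefficients: c = (19/34, -11/34). The projection is proj_W(v) = U c.
Check: (v - proj_W(v)) · u_1 = 0  (should be 0).
Check: (v - proj_W(v)) · u_2 = 0  (should be 0).
Result: proj_W(v) = (-8/17, 23/17, 11/17).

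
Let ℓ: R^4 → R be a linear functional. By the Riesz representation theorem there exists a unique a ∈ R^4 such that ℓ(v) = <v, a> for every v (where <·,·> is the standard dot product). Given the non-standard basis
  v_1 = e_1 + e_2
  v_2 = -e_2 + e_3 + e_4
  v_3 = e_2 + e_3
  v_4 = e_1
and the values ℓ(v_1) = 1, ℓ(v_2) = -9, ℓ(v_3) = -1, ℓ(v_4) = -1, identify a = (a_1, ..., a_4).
a = (-1, 2, -3, -4)

Write a = (a_1, ..., a_4) in the standard basis. For each basis vector v_i, ℓ(v_i) = <v_i, a> is a linear equation in the a_j's. Collect the n equations into a matrix system V a = ℓ, where row i of V is v_i (expressed in the standard basis). Since V is invertible (lower-triangular with 1s on the diagonal, up to permutation), solve by back-substitution:
  V =
[[1, 1, 0, 0],
 [0, -1, 1, 1],
 [0, 1, 1, 0],
 [1, 0, 0, 0]]
  V a = (1, -9, -1, -1)
Solving gives a = (-1, 2, -3, -4).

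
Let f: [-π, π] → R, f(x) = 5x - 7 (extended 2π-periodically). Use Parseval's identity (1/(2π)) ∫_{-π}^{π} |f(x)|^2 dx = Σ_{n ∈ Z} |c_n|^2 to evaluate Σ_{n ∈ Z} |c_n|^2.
Σ |c_n|^2 = 25π^2/3 + 49

Expand and integrate term by term over [-π, π]:
  ∫ (5x)^2 dx = 25·(2π^3/3); ∫ 2·5·(-7)·x dx = 0 (odd integrand); ∫ (-7)^2 dx = 49·2π.
So (1/(2π)) ∫_{-π}^{π} (5x - 7)^2 dx = 25π^2/3 + 49 = 25π^2/3 + 49.
Parseval ⇒ Σ |c_n|^2 = 25π^2/3 + 49.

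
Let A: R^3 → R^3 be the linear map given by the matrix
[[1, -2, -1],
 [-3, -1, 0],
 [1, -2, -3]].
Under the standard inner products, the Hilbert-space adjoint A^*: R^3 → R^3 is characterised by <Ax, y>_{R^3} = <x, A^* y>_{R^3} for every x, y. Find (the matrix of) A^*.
A^* = A^T =
[[1, -3, 1],
 [-2, -1, -2],
 [-1, 0, -3]]

For real matrices with standard dot products, the defining identity <Ax, y> = <x, A^* y> gives (Ax)^T y = x^T (A^*) y, i.e. x^T A^T y = x^T (A^*) y. Since this holds for all x, y, we must have A^* = A^T. Therefore
A^* =
[[1, -3, 1],
 [-2, -1, -2],
 [-1, 0, -3]].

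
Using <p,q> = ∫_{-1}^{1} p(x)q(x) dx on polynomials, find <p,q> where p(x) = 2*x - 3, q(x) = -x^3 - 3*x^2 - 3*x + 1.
<p,q> = -24/5

Expand the product: p(x)·q(x) = -2*x^4 - 3*x^3 + 3*x^2 + 11*x - 3.
∫_{-1}^{1} of each monomial x^k gives [2/(k+1) if k even, 0 if k odd]. Integrating term-by-term (or equivalently evaluating the antiderivative F(x) = -2*x^5/5 - 3*x^4/4 + x^3 + 11*x^2/2 - 3*x at the endpoints):
  F(1) − F(−1) = 47/20 − (143/20) = -24/5.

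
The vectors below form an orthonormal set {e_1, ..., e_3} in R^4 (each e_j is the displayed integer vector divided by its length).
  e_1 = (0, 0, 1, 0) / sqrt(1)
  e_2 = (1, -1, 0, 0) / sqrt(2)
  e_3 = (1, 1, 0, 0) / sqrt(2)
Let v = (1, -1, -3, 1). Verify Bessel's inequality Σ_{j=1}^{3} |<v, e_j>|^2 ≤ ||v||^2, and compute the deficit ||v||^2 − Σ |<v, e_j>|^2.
Σ |<v, e_j>|^2 = 11; ||v||^2 = 12; deficit = 1

Write each e_j = u_j / sqrt(<u_j, u_j>) where u_j is the displayed integer vector. Then <v, e_j> = <v, u_j> / sqrt(<u_j, u_j>), so |<v, e_j>|^2 = <v, u_j>^2 / <u_j, u_j>.
Coefficients: <v, e_1> = -3/sqrt(1), <v, e_2> = 2/sqrt(2), <v, e_3> = 0/sqrt(2).
Square and sum: Σ |<v, e_j>|^2 = 11.
Compute ||v||^2 = v·v = 12.
Deficit = 12 − 11 = 1 ≥ 0, confirming Bessel's inequality. (The deficit equals ||v − Σ <v,e_j> e_j||^2, the squared distance from v to span{e_j}.)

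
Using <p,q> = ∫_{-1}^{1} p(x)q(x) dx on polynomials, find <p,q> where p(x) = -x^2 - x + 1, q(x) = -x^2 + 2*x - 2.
<p,q> = -64/15

Expand the product: p(x)·q(x) = x^4 - x^3 - x^2 + 4*x - 2.
∫_{-1}^{1} of each monomial x^k gives [2/(k+1) if k even, 0 if k odd]. Integrating term-by-term (or equivalently evaluating the antiderivative F(x) = x^5/5 - x^4/4 - x^3/3 + 2*x^2 - 2*x at the endpoints):
  F(1) − F(−1) = -23/60 − (233/60) = -64/15.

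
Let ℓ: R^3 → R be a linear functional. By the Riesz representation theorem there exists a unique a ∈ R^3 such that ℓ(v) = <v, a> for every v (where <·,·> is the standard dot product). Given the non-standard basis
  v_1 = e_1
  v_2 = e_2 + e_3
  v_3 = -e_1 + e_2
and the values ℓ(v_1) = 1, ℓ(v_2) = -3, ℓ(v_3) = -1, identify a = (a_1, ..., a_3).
a = (1, 0, -3)

Write a = (a_1, ..., a_3) in the standard basis. For each basis vector v_i, ℓ(v_i) = <v_i, a> is a linear equation in the a_j's. Collect the n equations into a matrix system V a = ℓ, where row i of V is v_i (expressed in the standard basis). Since V is invertible (lower-triangular with 1s on the diagonal, up to permutation), solve by back-substitution:
  V =
[[1, 0, 0],
 [0, 1, 1],
 [-1, 1, 0]]
  V a = (1, -3, -1)
Solving gives a = (1, 0, -3).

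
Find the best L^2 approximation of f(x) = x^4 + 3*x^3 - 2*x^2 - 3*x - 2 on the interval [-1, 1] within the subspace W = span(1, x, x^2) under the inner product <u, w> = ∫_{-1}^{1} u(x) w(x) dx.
g(x) = -8*x^2/7 - 6*x/5 - 73/35

The best approximation g ∈ W is the orthogonal projection of f onto W. Writing g = a_0 + a_1 x + a_2 x^2, the coefficients solve the normal equations G · a = b where
  G_{ij} = <φ_i, φ_j> and b_i = <f, φ_i>, with φ_0 = 1, φ_1 = x, φ_2 = x^2.
G =
  [2, 0, 2/3]
  [0, 2/3, 0]
  [2/3, 0, 2/5],
b = (-74/15, -4/5, -194/105).
Solving gives a_0 = -73/35, a_1 = -6/5, a_2 = -8/7, so
  g(x) = -8*x^2/7 - 6*x/5 - 73/35.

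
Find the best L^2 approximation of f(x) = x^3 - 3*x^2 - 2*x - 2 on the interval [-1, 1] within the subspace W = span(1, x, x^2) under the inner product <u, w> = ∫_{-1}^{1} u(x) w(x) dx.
g(x) = -3*x^2 - 7*x/5 - 2

The best approximation g ∈ W is the orthogonal projection of f onto W. Writing g = a_0 + a_1 x + a_2 x^2, the coefficients solve the normal equations G · a = b where
  G_{ij} = <φ_i, φ_j> and b_i = <f, φ_i>, with φ_0 = 1, φ_1 = x, φ_2 = x^2.
G =
  [2, 0, 2/3]
  [0, 2/3, 0]
  [2/3, 0, 2/5],
b = (-6, -14/15, -38/15).
Solving gives a_0 = -2, a_1 = -7/5, a_2 = -3, so
  g(x) = -3*x^2 - 7*x/5 - 2.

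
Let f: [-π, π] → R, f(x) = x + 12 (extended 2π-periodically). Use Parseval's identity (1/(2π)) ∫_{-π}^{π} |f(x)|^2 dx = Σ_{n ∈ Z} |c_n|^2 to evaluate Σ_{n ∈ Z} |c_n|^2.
Σ |c_n|^2 = π^2/3 + 144

Expand and integrate term by term over [-π, π]:
  ∫ (x)^2 dx = 1·(2π^3/3); ∫ 2·1·(12)·x dx = 0 (odd integrand); ∫ 12^2 dx = 144·2π.
So (1/(2π)) ∫_{-π}^{π} (x + 12)^2 dx = 1π^2/3 + 144 = π^2/3 + 144.
Parseval ⇒ Σ |c_n|^2 = π^2/3 + 144.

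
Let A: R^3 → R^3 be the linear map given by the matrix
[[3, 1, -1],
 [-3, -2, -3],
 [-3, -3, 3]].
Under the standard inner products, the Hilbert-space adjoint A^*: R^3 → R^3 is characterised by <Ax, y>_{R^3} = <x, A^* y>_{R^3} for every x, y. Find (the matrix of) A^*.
A^* = A^T =
[[3, -3, -3],
 [1, -2, -3],
 [-1, -3, 3]]

For real matrices with standard dot products, the defining identity <Ax, y> = <x, A^* y> gives (Ax)^T y = x^T (A^*) y, i.e. x^T A^T y = x^T (A^*) y. Since this holds for all x, y, we must have A^* = A^T. Therefore
A^* =
[[3, -3, -3],
 [1, -2, -3],
 [-1, -3, 3]].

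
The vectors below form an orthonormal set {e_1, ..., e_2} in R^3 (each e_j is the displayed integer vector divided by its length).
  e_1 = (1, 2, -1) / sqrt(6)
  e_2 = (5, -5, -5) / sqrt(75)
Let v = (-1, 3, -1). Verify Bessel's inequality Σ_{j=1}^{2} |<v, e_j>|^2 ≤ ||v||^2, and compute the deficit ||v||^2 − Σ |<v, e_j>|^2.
Σ |<v, e_j>|^2 = 9; ||v||^2 = 11; deficit = 2

Write each e_j = u_j / sqrt(<u_j, u_j>) where u_j is the displayed integer vector. Then <v, e_j> = <v, u_j> / sqrt(<u_j, u_j>), so |<v, e_j>|^2 = <v, u_j>^2 / <u_j, u_j>.
Coefficients: <v, e_1> = 6/sqrt(6), <v, e_2> = -15/sqrt(75).
Square and sum: Σ |<v, e_j>|^2 = 9.
Compute ||v||^2 = v·v = 11.
Deficit = 11 − 9 = 2 ≥ 0, confirming Bessel's inequality. (The deficit equals ||v − Σ <v,e_j> e_j||^2, the squared distance from v to span{e_j}.)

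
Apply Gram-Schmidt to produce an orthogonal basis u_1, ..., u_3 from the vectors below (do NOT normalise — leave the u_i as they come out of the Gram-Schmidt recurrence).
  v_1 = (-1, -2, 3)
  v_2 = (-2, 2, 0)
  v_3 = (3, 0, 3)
Orthogonal basis:
  u_1 = (-1, -2, 3)
  u_2 = (-15/7, 12/7, 3/7)
  u_3 = (2, 2, 2)

Apply the Gram-Schmidt recurrence
  u_1 = v_1
  u_i = v_i − Σ_{j<i} ((v_i · u_j) / (u_j · u_j)) · u_j.

Step by step this gives:
  u_1 = (-1, -2, 3)
  u_2 = (-15/7, 12/7, 3/7)
  u_3 = (2, 2, 2)

Orthogonality check:
  u_2 · u_1 = 0 (should be 0)
  u_3 · u_1 = 0 (should be 0)
  u_3 · u_2 = 0 (should be 0)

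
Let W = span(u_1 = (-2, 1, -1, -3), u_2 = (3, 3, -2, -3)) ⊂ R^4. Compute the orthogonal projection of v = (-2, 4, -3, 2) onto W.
proj_W(v) = (-64/401, 257/401, -207/401, -471/401)

Set up U = [u_1 | ... | u_2] ∈ R^(4×2). The projector onto W = col(U) is P = U (U^T U)^(-1) U^T.
Compute U^T U =
  [15, 8]
  [8, 31],
and U^T v = (5, 6).
Solve U^T U · c = U^T v for the coefficients: c = (107/401, 50/401). The projection is proj_W(v) = U c.
Check: (v - proj_W(v)) · u_1 = 0  (should be 0).
Check: (v - proj_W(v)) · u_2 = 0  (should be 0).
Result: proj_W(v) = (-64/401, 257/401, -207/401, -471/401).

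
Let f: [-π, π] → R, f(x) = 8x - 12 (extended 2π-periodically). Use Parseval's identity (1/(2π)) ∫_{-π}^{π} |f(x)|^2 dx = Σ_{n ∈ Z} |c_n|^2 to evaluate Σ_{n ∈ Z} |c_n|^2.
Σ |c_n|^2 = 64π^2/3 + 144

Expand and integrate term by term over [-π, π]:
  ∫ (8x)^2 dx = 64·(2π^3/3); ∫ 2·8·(-12)·x dx = 0 (odd integrand); ∫ (-12)^2 dx = 144·2π.
So (1/(2π)) ∫_{-π}^{π} (8x - 12)^2 dx = 64π^2/3 + 144 = 64π^2/3 + 144.
Parseval ⇒ Σ |c_n|^2 = 64π^2/3 + 144.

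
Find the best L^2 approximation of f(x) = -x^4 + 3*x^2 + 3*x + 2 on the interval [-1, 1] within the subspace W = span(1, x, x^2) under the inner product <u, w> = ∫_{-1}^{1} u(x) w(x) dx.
g(x) = 15*x^2/7 + 3*x + 73/35

The best approximation g ∈ W is the orthogonal projection of f onto W. Writing g = a_0 + a_1 x + a_2 x^2, the coefficients solve the normal equations G · a = b where
  G_{ij} = <φ_i, φ_j> and b_i = <f, φ_i>, with φ_0 = 1, φ_1 = x, φ_2 = x^2.
G =
  [2, 0, 2/3]
  [0, 2/3, 0]
  [2/3, 0, 2/5],
b = (28/5, 2, 236/105).
Solving gives a_0 = 73/35, a_1 = 3, a_2 = 15/7, so
  g(x) = 15*x^2/7 + 3*x + 73/35.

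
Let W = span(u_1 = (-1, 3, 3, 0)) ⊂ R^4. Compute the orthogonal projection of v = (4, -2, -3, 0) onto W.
proj_W(v) = (1, -3, -3, 0)

Set up U = [u_1 | ... | u_1] ∈ R^(4×1). The projector onto W = col(U) is P = U (U^T U)^(-1) U^T.
Compute U^T U =
  [19],
and U^T v = (-19).
Solve U^T U · c = U^T v for the coefficients: c = (-1). The projection is proj_W(v) = U c.
Check: (v - proj_W(v)) · u_1 = 0  (should be 0).
Result: proj_W(v) = (1, -3, -3, 0).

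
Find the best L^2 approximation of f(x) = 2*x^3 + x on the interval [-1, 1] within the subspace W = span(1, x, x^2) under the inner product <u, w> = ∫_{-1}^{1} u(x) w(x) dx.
g(x) = 11*x/5

The best approximation g ∈ W is the orthogonal projection of f onto W. Writing g = a_0 + a_1 x + a_2 x^2, the coefficients solve the normal equations G · a = b where
  G_{ij} = <φ_i, φ_j> and b_i = <f, φ_i>, with φ_0 = 1, φ_1 = x, φ_2 = x^2.
G =
  [2, 0, 2/3]
  [0, 2/3, 0]
  [2/3, 0, 2/5],
b = (0, 22/15, 0).
Solving gives a_0 = 0, a_1 = 11/5, a_2 = 0, so
  g(x) = 11*x/5.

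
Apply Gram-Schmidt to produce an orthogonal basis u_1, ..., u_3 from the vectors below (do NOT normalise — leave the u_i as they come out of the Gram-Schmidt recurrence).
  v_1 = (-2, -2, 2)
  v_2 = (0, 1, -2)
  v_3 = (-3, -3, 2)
Orthogonal basis:
  u_1 = (-2, -2, 2)
  u_2 = (-1, 0, -1)
  u_3 = (1/6, -1/3, -1/6)

Apply the Gram-Schmidt recurrence
  u_1 = v_1
  u_i = v_i − Σ_{j<i} ((v_i · u_j) / (u_j · u_j)) · u_j.

Step by step this gives:
  u_1 = (-2, -2, 2)
  u_2 = (-1, 0, -1)
  u_3 = (1/6, -1/3, -1/6)

Orthogonality check:
  u_2 · u_1 = 0 (should be 0)
  u_3 · u_1 = 0 (should be 0)
  u_3 · u_2 = 0 (should be 0)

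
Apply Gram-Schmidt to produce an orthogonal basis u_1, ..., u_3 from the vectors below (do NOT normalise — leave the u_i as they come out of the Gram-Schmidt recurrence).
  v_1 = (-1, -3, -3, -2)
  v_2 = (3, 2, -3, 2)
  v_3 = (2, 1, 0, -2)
Orthogonal basis:
  u_1 = (-1, -3, -3, -2)
  u_2 = (65/23, 34/23, -81/23, 38/23)
  u_3 = (445/291, 188/291, 39/97, -680/291)

Apply the Gram-Schmidt recurrence
  u_1 = v_1
  u_i = v_i − Σ_{j<i} ((v_i · u_j) / (u_j · u_j)) · u_j.

Step by step this gives:
  u_1 = (-1, -3, -3, -2)
  u_2 = (65/23, 34/23, -81/23, 38/23)
  u_3 = (445/291, 188/291, 39/97, -680/291)

Orthogonality check:
  u_2 · u_1 = 0 (should be 0)
  u_3 · u_1 = 0 (should be 0)
  u_3 · u_2 = 0 (should be 0)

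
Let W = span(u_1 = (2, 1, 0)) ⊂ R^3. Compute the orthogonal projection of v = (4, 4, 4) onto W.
proj_W(v) = (24/5, 12/5, 0)

Set up U = [u_1 | ... | u_1] ∈ R^(3×1). The projector onto W = col(U) is P = U (U^T U)^(-1) U^T.
Compute U^T U =
  [5],
and U^T v = (12).
Solve U^T U · c = U^T v for the coefficients: c = (12/5). The projection is proj_W(v) = U c.
Check: (v - proj_W(v)) · u_1 = 0  (should be 0).
Result: proj_W(v) = (24/5, 12/5, 0).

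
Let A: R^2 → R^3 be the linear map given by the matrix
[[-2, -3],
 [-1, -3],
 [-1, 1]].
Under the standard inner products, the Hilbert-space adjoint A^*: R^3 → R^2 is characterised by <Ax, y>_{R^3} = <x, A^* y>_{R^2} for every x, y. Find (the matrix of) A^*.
A^* = A^T =
[[-2, -1, -1],
 [-3, -3, 1]]

For real matrices with standard dot products, the defining identity <Ax, y> = <x, A^* y> gives (Ax)^T y = x^T (A^*) y, i.e. x^T A^T y = x^T (A^*) y. Since this holds for all x, y, we must have A^* = A^T. Therefore
A^* =
[[-2, -1, -1],
 [-3, -3, 1]].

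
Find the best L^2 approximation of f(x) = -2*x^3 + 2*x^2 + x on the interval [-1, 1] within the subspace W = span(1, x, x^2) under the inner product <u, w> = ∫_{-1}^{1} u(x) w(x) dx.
g(x) = 2*x^2 - x/5

The best approximation g ∈ W is the orthogonal projection of f onto W. Writing g = a_0 + a_1 x + a_2 x^2, the coefficients solve the normal equations G · a = b where
  G_{ij} = <φ_i, φ_j> and b_i = <f, φ_i>, with φ_0 = 1, φ_1 = x, φ_2 = x^2.
G =
  [2, 0, 2/3]
  [0, 2/3, 0]
  [2/3, 0, 2/5],
b = (4/3, -2/15, 4/5).
Solving gives a_0 = 0, a_1 = -1/5, a_2 = 2, so
  g(x) = 2*x^2 - x/5.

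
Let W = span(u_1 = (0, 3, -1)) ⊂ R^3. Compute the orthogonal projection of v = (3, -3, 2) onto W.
proj_W(v) = (0, -33/10, 11/10)

Set up U = [u_1 | ... | u_1] ∈ R^(3×1). The projector onto W = col(U) is P = U (U^T U)^(-1) U^T.
Compute U^T U =
  [10],
and U^T v = (-11).
Solve U^T U · c = U^T v for the coefficients: c = (-11/10). The projection is proj_W(v) = U c.
Check: (v - proj_W(v)) · u_1 = 0  (should be 0).
Result: proj_W(v) = (0, -33/10, 11/10).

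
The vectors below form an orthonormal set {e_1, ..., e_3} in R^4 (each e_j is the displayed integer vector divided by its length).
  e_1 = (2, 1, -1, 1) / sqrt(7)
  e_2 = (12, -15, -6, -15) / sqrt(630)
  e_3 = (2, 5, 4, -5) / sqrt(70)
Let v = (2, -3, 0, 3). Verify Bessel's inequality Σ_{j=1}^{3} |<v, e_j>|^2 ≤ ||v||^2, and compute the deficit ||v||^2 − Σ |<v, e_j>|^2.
Σ |<v, e_j>|^2 = 90/7; ||v||^2 = 22; deficit = 64/7

Write each e_j = u_j / sqrt(<u_j, u_j>) where u_j is the displayed integer vector. Then <v, e_j> = <v, u_j> / sqrt(<u_j, u_j>), so |<v, e_j>|^2 = <v, u_j>^2 / <u_j, u_j>.
Coefficients: <v, e_1> = 4/sqrt(7), <v, e_2> = 24/sqrt(630), <v, e_3> = -26/sqrt(70).
Square and sum: Σ |<v, e_j>|^2 = 90/7.
Compute ||v||^2 = v·v = 22.
Deficit = 22 − 90/7 = 64/7 ≥ 0, confirming Bessel's inequality. (The deficit equals ||v − Σ <v,e_j> e_j||^2, the squared distance from v to span{e_j}.)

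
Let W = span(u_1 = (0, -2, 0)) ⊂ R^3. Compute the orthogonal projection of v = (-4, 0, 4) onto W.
proj_W(v) = (0, 0, 0)

Set up U = [u_1 | ... | u_1] ∈ R^(3×1). The projector onto W = col(U) is P = U (U^T U)^(-1) U^T.
Compute U^T U =
  [4],
and U^T v = (0).
Solve U^T U · c = U^T v for the coefficients: c = (0). The projection is proj_W(v) = U c.
Check: (v - proj_W(v)) · u_1 = 0  (should be 0).
Result: proj_W(v) = (0, 0, 0).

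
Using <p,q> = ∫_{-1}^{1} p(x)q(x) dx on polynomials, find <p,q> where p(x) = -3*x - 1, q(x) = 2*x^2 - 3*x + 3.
<p,q> = -4/3

Expand the product: p(x)·q(x) = -6*x^3 + 7*x^2 - 6*x - 3.
∫_{-1}^{1} of each monomial x^k gives [2/(k+1) if k even, 0 if k odd]. Integrating term-by-term (or equivalently evaluating the antiderivative F(x) = -3*x^4/2 + 7*x^3/3 - 3*x^2 - 3*x at the endpoints):
  F(1) − F(−1) = -31/6 − (-23/6) = -4/3.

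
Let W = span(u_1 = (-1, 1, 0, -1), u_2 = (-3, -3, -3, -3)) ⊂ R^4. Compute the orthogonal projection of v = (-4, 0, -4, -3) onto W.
proj_W(v) = (-43/11, -9/11, -26/11, -43/11)

Set up U = [u_1 | ... | u_2] ∈ R^(4×2). The projector onto W = col(U) is P = U (U^T U)^(-1) U^T.
Compute U^T U =
  [3, 3]
  [3, 36],
and U^T v = (7, 33).
Solve U^T U · c = U^T v for the coefficients: c = (17/11, 26/33). The projection is proj_W(v) = U c.
Check: (v - proj_W(v)) · u_1 = 0  (should be 0).
Check: (v - proj_W(v)) · u_2 = 0  (should be 0).
Result: proj_W(v) = (-43/11, -9/11, -26/11, -43/11).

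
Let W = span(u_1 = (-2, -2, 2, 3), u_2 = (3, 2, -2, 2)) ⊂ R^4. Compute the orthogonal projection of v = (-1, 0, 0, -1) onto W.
proj_W(v) = (-217/377, -8/29, 8/29, -409/377)

Set up U = [u_1 | ... | u_2] ∈ R^(4×2). The projector onto W = col(U) is P = U (U^T U)^(-1) U^T.
Compute U^T U =
  [21, -8]
  [-8, 21],
and U^T v = (-1, -5).
Solve U^T U · c = U^T v for the coefficients: c = (-61/377, -113/377). The projection is proj_W(v) = U c.
Check: (v - proj_W(v)) · u_1 = 0  (should be 0).
Check: (v - proj_W(v)) · u_2 = 0  (should be 0).
Result: proj_W(v) = (-217/377, -8/29, 8/29, -409/377).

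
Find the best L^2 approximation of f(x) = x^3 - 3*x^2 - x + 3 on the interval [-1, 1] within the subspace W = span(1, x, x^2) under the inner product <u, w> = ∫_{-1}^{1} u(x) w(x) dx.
g(x) = -3*x^2 - 2*x/5 + 3

The best approximation g ∈ W is the orthogonal projection of f onto W. Writing g = a_0 + a_1 x + a_2 x^2, the coefficients solve the normal equations G · a = b where
  G_{ij} = <φ_i, φ_j> and b_i = <f, φ_i>, with φ_0 = 1, φ_1 = x, φ_2 = x^2.
G =
  [2, 0, 2/3]
  [0, 2/3, 0]
  [2/3, 0, 2/5],
b = (4, -4/15, 4/5).
Solving gives a_0 = 3, a_1 = -2/5, a_2 = -3, so
  g(x) = -3*x^2 - 2*x/5 + 3.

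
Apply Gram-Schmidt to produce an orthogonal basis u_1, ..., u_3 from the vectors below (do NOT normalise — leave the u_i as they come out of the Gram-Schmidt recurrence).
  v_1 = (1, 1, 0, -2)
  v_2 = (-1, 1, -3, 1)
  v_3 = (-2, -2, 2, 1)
Orthogonal basis:
  u_1 = (1, 1, 0, -2)
  u_2 = (-2/3, 4/3, -3, 1/3)
  u_3 = (-24/17, -3/17, 5/34, -27/34)

Apply the Gram-Schmidt recurrence
  u_1 = v_1
  u_i = v_i − Σ_{j<i} ((v_i · u_j) / (u_j · u_j)) · u_j.

Step by step this gives:
  u_1 = (1, 1, 0, -2)
  u_2 = (-2/3, 4/3, -3, 1/3)
  u_3 = (-24/17, -3/17, 5/34, -27/34)

Orthogonality check:
  u_2 · u_1 = 0 (should be 0)
  u_3 · u_1 = 0 (should be 0)
  u_3 · u_2 = 0 (should be 0)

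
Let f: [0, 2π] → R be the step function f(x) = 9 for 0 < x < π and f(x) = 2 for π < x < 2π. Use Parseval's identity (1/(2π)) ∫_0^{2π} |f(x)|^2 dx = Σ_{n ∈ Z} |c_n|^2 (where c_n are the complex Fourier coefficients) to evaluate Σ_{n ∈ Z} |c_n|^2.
Σ |c_n|^2 = 85/2

Parseval equates the L^2 energy of f (normalised by 1/(2π)) with the ℓ^2 sum of its Fourier coefficients: (1/(2π)) ∫_0^{2π} |f|^2 = Σ |c_n|^2.
Compute the left side: (1/(2π)) [∫_0^π 9^2 dx + ∫_π^{2π} 2^2 dx] = (1/(2π)) · (81π + 4π) = (81 + 4)/2 = 85/2.
So Σ_{n ∈ Z} |c_n|^2 = 85/2.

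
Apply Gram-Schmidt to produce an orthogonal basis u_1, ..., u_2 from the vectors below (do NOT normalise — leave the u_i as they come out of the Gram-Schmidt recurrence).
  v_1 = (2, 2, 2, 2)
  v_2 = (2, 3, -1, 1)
Orthogonal basis:
  u_1 = (2, 2, 2, 2)
  u_2 = (3/4, 7/4, -9/4, -1/4)

Apply the Gram-Schmidt recurrence
  u_1 = v_1
  u_i = v_i − Σ_{j<i} ((v_i · u_j) / (u_j · u_j)) · u_j.

Step by step this gives:
  u_1 = (2, 2, 2, 2)
  u_2 = (3/4, 7/4, -9/4, -1/4)

Orthogonality check:
  u_2 · u_1 = 0 (should be 0)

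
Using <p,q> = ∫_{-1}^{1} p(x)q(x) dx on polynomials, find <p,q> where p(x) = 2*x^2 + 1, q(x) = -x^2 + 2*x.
<p,q> = -22/15

Expand the product: p(x)·q(x) = -2*x^4 + 4*x^3 - x^2 + 2*x.
∫_{-1}^{1} of each monomial x^k gives [2/(k+1) if k even, 0 if k odd]. Integrating term-by-term (or equivalently evaluating the antiderivative F(x) = -2*x^5/5 + x^4 - x^3/3 + x^2 at the endpoints):
  F(1) − F(−1) = 19/15 − (41/15) = -22/15.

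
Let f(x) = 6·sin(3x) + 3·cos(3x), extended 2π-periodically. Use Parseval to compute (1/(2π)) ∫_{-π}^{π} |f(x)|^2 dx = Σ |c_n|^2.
Σ |c_n|^2 = 45/2

Expand |f|^2 and use orthogonality of {sin(nx), cos(mx)} on [-π, π]:
  ∫_{-π}^{π} sin(nx)^2 dx = π, ∫ cos(mx)^2 dx = π, and cross terms integrate to 0.
So ∫_{-π}^{π} f(x)^2 dx = 6^2 · π + 3^2 · π = (36 + 9)π.
Divide by 2π: (36 + 9)/2 = 45/2.
By Parseval, this equals Σ |c_n|^2.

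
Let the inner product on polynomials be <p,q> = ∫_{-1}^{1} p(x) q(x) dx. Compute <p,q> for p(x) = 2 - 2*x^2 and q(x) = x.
<p,q> = 0

Expand the product: p(x)·q(x) = -2*x^3 + 2*x.
∫_{-1}^{1} of each monomial x^k gives [2/(k+1) if k even, 0 if k odd]. Integrating term-by-term (or equivalently evaluating the antiderivative F(x) = -x^4/2 + x^2 at the endpoints):
  F(1) − F(−1) = 1/2 − (1/2) = 0.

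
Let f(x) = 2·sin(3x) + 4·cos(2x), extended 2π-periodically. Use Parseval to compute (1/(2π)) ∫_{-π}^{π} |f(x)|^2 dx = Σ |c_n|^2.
Σ |c_n|^2 = 10

Expand |f|^2 and use orthogonality of {sin(nx), cos(mx)} on [-π, π]:
  ∫_{-π}^{π} sin(nx)^2 dx = π, ∫ cos(mx)^2 dx = π, and cross terms integrate to 0.
So ∫_{-π}^{π} f(x)^2 dx = 2^2 · π + 4^2 · π = (4 + 16)π.
Divide by 2π: (4 + 16)/2 = 10.
By Parseval, this equals Σ |c_n|^2.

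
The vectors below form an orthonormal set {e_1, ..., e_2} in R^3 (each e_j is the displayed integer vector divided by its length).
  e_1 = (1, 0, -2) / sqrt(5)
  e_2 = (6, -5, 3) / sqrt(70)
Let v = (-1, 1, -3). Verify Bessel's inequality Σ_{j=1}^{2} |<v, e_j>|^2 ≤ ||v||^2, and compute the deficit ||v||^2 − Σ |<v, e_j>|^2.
Σ |<v, e_j>|^2 = 75/7; ||v||^2 = 11; deficit = 2/7

Write each e_j = u_j / sqrt(<u_j, u_j>) where u_j is the displayed integer vector. Then <v, e_j> = <v, u_j> / sqrt(<u_j, u_j>), so |<v, e_j>|^2 = <v, u_j>^2 / <u_j, u_j>.
Coefficients: <v, e_1> = 5/sqrt(5), <v, e_2> = -20/sqrt(70).
Square and sum: Σ |<v, e_j>|^2 = 75/7.
Compute ||v||^2 = v·v = 11.
Deficit = 11 − 75/7 = 2/7 ≥ 0, confirming Bessel's inequality. (The deficit equals ||v − Σ <v,e_j> e_j||^2, the squared distance from v to span{e_j}.)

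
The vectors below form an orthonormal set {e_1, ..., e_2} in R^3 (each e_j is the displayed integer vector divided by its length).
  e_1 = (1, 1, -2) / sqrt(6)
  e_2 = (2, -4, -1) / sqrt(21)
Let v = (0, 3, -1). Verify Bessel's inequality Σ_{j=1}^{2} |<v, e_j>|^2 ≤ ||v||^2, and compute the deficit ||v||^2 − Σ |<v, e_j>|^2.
Σ |<v, e_j>|^2 = 139/14; ||v||^2 = 10; deficit = 1/14

Write each e_j = u_j / sqrt(<u_j, u_j>) where u_j is the displayed integer vector. Then <v, e_j> = <v, u_j> / sqrt(<u_j, u_j>), so |<v, e_j>|^2 = <v, u_j>^2 / <u_j, u_j>.
Coefficients: <v, e_1> = 5/sqrt(6), <v, e_2> = -11/sqrt(21).
Square and sum: Σ |<v, e_j>|^2 = 139/14.
Compute ||v||^2 = v·v = 10.
Deficit = 10 − 139/14 = 1/14 ≥ 0, confirming Bessel's inequality. (The deficit equals ||v − Σ <v,e_j> e_j||^2, the squared distance from v to span{e_j}.)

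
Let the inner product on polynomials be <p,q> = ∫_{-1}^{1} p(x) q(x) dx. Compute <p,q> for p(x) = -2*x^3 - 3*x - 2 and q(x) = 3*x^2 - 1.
<p,q> = 0

Expand the product: p(x)·q(x) = -6*x^5 - 7*x^3 - 6*x^2 + 3*x + 2.
∫_{-1}^{1} of each monomial x^k gives [2/(k+1) if k even, 0 if k odd]. Integrating term-by-term (or equivalently evaluating the antiderivative F(x) = -x^6 - 7*x^4/4 - 2*x^3 + 3*x^2/2 + 2*x at the endpoints):
  F(1) − F(−1) = -5/4 − (-5/4) = 0.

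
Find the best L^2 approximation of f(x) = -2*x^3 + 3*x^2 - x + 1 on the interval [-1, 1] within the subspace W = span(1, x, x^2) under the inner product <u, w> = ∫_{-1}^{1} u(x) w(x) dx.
g(x) = 3*x^2 - 11*x/5 + 1

The best approximation g ∈ W is the orthogonal projection of f onto W. Writing g = a_0 + a_1 x + a_2 x^2, the coefficients solve the normal equations G · a = b where
  G_{ij} = <φ_i, φ_j> and b_i = <f, φ_i>, with φ_0 = 1, φ_1 = x, φ_2 = x^2.
G =
  [2, 0, 2/3]
  [0, 2/3, 0]
  [2/3, 0, 2/5],
b = (4, -22/15, 28/15).
Solving gives a_0 = 1, a_1 = -11/5, a_2 = 3, so
  g(x) = 3*x^2 - 11*x/5 + 1.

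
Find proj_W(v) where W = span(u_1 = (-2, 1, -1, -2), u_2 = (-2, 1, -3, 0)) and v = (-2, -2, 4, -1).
proj_W(v) = (10/19, -5/19, 55/19, -40/19)

Set up U = [u_1 | ... | u_2] ∈ R^(4×2). The projector onto W = col(U) is P = U (U^T U)^(-1) U^T.
Compute U^T U =
  [10, 8]
  [8, 14],
and U^T v = (0, -10).
Solve U^T U · c = U^T v for the coefficients: c = (20/19, -25/19). The projection is proj_W(v) = U c.
Check: (v - proj_W(v)) · u_1 = 0  (should be 0).
Check: (v - proj_W(v)) · u_2 = 0  (should be 0).
Result: proj_W(v) = (10/19, -5/19, 55/19, -40/19).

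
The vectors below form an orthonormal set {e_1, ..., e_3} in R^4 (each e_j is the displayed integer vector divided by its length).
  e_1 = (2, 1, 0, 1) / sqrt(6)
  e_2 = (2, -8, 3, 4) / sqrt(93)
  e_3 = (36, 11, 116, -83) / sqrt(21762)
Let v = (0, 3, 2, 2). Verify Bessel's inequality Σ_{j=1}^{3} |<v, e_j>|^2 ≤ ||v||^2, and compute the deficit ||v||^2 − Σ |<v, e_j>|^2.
Σ |<v, e_j>|^2 = 74/13; ||v||^2 = 17; deficit = 147/13

Write each e_j = u_j / sqrt(<u_j, u_j>) where u_j is the displayed integer vector. Then <v, e_j> = <v, u_j> / sqrt(<u_j, u_j>), so |<v, e_j>|^2 = <v, u_j>^2 / <u_j, u_j>.
Coefficients: <v, e_1> = 5/sqrt(6), <v, e_2> = -10/sqrt(93), <v, e_3> = 99/sqrt(21762).
Square and sum: Σ |<v, e_j>|^2 = 74/13.
Compute ||v||^2 = v·v = 17.
Deficit = 17 − 74/13 = 147/13 ≥ 0, confirming Bessel's inequality. (The deficit equals ||v − Σ <v,e_j> e_j||^2, the squared distance from v to span{e_j}.)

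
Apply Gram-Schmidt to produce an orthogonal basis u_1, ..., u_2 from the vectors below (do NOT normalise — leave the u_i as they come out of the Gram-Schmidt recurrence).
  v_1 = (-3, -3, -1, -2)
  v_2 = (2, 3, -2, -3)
Orthogonal basis:
  u_1 = (-3, -3, -1, -2)
  u_2 = (25/23, 48/23, -53/23, -83/23)

Apply the Gram-Schmidt recurrence
  u_1 = v_1
  u_i = v_i − Σ_{j<i} ((v_i · u_j) / (u_j · u_j)) · u_j.

Step by step this gives:
  u_1 = (-3, -3, -1, -2)
  u_2 = (25/23, 48/23, -53/23, -83/23)

Orthogonality check:
  u_2 · u_1 = 0 (should be 0)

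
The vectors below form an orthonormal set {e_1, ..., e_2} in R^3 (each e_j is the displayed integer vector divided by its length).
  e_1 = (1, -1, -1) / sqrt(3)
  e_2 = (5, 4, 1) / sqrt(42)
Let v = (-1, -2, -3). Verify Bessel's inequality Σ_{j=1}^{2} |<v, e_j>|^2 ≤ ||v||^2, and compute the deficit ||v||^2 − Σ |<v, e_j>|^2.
Σ |<v, e_j>|^2 = 80/7; ||v||^2 = 14; deficit = 18/7

Write each e_j = u_j / sqrt(<u_j, u_j>) where u_j is the displayed integer vector. Then <v, e_j> = <v, u_j> / sqrt(<u_j, u_j>), so |<v, e_j>|^2 = <v, u_j>^2 / <u_j, u_j>.
Coefficients: <v, e_1> = 4/sqrt(3), <v, e_2> = -16/sqrt(42).
Square and sum: Σ |<v, e_j>|^2 = 80/7.
Compute ||v||^2 = v·v = 14.
Deficit = 14 − 80/7 = 18/7 ≥ 0, confirming Bessel's inequality. (The deficit equals ||v − Σ <v,e_j> e_j||^2, the squared distance from v to span{e_j}.)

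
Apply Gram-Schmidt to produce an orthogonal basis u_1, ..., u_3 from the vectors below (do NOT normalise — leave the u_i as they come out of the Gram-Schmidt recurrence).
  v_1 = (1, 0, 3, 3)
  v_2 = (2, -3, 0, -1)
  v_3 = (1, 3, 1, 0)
Orthogonal basis:
  u_1 = (1, 0, 3, 3)
  u_2 = (39/19, -3, 3/19, -16/19)
  u_3 = (474/265, 408/265, 118/265, -276/265)

Apply the Gram-Schmidt recurrence
  u_1 = v_1
  u_i = v_i − Σ_{j<i} ((v_i · u_j) / (u_j · u_j)) · u_j.

Step by step this gives:
  u_1 = (1, 0, 3, 3)
  u_2 = (39/19, -3, 3/19, -16/19)
  u_3 = (474/265, 408/265, 118/265, -276/265)

Orthogonality check:
  u_2 · u_1 = 0 (should be 0)
  u_3 · u_1 = 0 (should be 0)
  u_3 · u_2 = 0 (should be 0)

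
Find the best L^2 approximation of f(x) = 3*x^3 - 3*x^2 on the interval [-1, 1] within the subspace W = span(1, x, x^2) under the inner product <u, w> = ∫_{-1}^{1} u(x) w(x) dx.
g(x) = -3*x^2 + 9*x/5

The best approximation g ∈ W is the orthogonal projection of f onto W. Writing g = a_0 + a_1 x + a_2 x^2, the coefficients solve the normal equations G · a = b where
  G_{ij} = <φ_i, φ_j> and b_i = <f, φ_i>, with φ_0 = 1, φ_1 = x, φ_2 = x^2.
G =
  [2, 0, 2/3]
  [0, 2/3, 0]
  [2/3, 0, 2/5],
b = (-2, 6/5, -6/5).
Solving gives a_0 = 0, a_1 = 9/5, a_2 = -3, so
  g(x) = -3*x^2 + 9*x/5.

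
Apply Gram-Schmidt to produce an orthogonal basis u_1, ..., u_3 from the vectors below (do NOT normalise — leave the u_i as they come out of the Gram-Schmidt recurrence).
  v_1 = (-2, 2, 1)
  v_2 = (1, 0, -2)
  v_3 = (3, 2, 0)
Orthogonal basis:
  u_1 = (-2, 2, 1)
  u_2 = (1/9, 8/9, -14/9)
  u_3 = (72/29, 54/29, 36/29)

Apply the Gram-Schmidt recurrence
  u_1 = v_1
  u_i = v_i − Σ_{j<i} ((v_i · u_j) / (u_j · u_j)) · u_j.

Step by step this gives:
  u_1 = (-2, 2, 1)
  u_2 = (1/9, 8/9, -14/9)
  u_3 = (72/29, 54/29, 36/29)

Orthogonality check:
  u_2 · u_1 = 0 (should be 0)
  u_3 · u_1 = 0 (should be 0)
  u_3 · u_2 = 0 (should be 0)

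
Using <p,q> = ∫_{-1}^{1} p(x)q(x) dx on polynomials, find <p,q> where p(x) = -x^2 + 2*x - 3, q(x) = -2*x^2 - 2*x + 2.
<p,q> = -56/5

Expand the product: p(x)·q(x) = 2*x^4 - 2*x^3 + 10*x - 6.
∫_{-1}^{1} of each monomial x^k gives [2/(k+1) if k even, 0 if k odd]. Integrating term-by-term (or equivalently evaluating the antiderivative F(x) = 2*x^5/5 - x^4/2 + 5*x^2 - 6*x at the endpoints):
  F(1) − F(−1) = -11/10 − (101/10) = -56/5.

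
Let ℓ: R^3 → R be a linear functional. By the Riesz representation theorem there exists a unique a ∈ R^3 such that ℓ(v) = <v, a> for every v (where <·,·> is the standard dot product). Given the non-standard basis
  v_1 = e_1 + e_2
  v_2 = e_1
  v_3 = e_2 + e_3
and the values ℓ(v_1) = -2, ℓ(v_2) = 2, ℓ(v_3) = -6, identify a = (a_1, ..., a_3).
a = (2, -4, -2)

Write a = (a_1, ..., a_3) in the standard basis. For each basis vector v_i, ℓ(v_i) = <v_i, a> is a linear equation in the a_j's. Collect the n equations into a matrix system V a = ℓ, where row i of V is v_i (expressed in the standard basis). Since V is invertible (lower-triangular with 1s on the diagonal, up to permutation), solve by back-substitution:
  V =
[[1, 1, 0],
 [1, 0, 0],
 [0, 1, 1]]
  V a = (-2, 2, -6)
Solving gives a = (2, -4, -2).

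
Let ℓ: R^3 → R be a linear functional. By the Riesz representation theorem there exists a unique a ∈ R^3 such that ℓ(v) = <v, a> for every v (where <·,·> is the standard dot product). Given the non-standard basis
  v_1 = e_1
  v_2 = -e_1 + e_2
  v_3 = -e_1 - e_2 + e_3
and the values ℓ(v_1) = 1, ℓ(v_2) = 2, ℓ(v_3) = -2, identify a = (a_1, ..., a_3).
a = (1, 3, 2)

Write a = (a_1, ..., a_3) in the standard basis. For each basis vector v_i, ℓ(v_i) = <v_i, a> is a linear equation in the a_j's. Collect the n equations into a matrix system V a = ℓ, where row i of V is v_i (expressed in the standard basis). Since V is invertible (lower-triangular with 1s on the diagonal, up to permutation), solve by back-substitution:
  V =
[[1, 0, 0],
 [-1, 1, 0],
 [-1, -1, 1]]
  V a = (1, 2, -2)
Solving gives a = (1, 3, 2).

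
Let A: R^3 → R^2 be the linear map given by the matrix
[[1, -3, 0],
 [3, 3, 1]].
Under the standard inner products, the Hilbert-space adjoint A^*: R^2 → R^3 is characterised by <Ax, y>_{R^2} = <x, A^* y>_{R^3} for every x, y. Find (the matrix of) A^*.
A^* = A^T =
[[1, 3],
 [-3, 3],
 [0, 1]]

For real matrices with standard dot products, the defining identity <Ax, y> = <x, A^* y> gives (Ax)^T y = x^T (A^*) y, i.e. x^T A^T y = x^T (A^*) y. Since this holds for all x, y, we must have A^* = A^T. Therefore
A^* =
[[1, 3],
 [-3, 3],
 [0, 1]].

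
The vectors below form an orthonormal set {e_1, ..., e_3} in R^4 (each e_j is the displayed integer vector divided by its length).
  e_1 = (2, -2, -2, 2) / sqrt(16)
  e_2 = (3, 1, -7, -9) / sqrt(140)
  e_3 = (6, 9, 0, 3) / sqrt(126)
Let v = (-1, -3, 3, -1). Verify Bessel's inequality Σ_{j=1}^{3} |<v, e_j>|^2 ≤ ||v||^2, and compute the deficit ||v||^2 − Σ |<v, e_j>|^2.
Σ |<v, e_j>|^2 = 68/5; ||v||^2 = 20; deficit = 32/5

Write each e_j = u_j / sqrt(<u_j, u_j>) where u_j is the displayed integer vector. Then <v, e_j> = <v, u_j> / sqrt(<u_j, u_j>), so |<v, e_j>|^2 = <v, u_j>^2 / <u_j, u_j>.
Coefficients: <v, e_1> = -4/sqrt(16), <v, e_2> = -18/sqrt(140), <v, e_3> = -36/sqrt(126).
Square and sum: Σ |<v, e_j>|^2 = 68/5.
Compute ||v||^2 = v·v = 20.
Deficit = 20 − 68/5 = 32/5 ≥ 0, confirming Bessel's inequality. (The deficit equals ||v − Σ <v,e_j> e_j||^2, the squared distance from v to span{e_j}.)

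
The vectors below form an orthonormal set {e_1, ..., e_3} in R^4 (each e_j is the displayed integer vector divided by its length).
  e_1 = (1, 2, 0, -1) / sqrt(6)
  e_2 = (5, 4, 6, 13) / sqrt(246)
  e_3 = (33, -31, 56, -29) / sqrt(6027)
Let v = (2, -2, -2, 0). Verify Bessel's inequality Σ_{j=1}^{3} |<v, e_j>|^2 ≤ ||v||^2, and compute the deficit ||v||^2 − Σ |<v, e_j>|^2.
Σ |<v, e_j>|^2 = 164/147; ||v||^2 = 12; deficit = 1600/147

Write each e_j = u_j / sqrt(<u_j, u_j>) where u_j is the displayed integer vector. Then <v, e_j> = <v, u_j> / sqrt(<u_j, u_j>), so |<v, e_j>|^2 = <v, u_j>^2 / <u_j, u_j>.
Coefficients: <v, e_1> = -2/sqrt(6), <v, e_2> = -10/sqrt(246), <v, e_3> = 16/sqrt(6027).
Square and sum: Σ |<v, e_j>|^2 = 164/147.
Compute ||v||^2 = v·v = 12.
Deficit = 12 − 164/147 = 1600/147 ≥ 0, confirming Bessel's inequality. (The deficit equals ||v − Σ <v,e_j> e_j||^2, the squared distance from v to span{e_j}.)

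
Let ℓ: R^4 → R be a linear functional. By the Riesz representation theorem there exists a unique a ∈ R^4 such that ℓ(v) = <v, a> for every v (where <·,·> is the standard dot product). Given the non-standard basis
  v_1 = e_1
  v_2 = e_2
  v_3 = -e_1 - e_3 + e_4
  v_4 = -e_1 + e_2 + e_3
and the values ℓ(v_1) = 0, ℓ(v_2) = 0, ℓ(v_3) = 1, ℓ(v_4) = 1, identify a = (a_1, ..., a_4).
a = (0, 0, 1, 2)

Write a = (a_1, ..., a_4) in the standard basis. For each basis vector v_i, ℓ(v_i) = <v_i, a> is a linear equation in the a_j's. Collect the n equations into a matrix system V a = ℓ, where row i of V is v_i (expressed in the standard basis). Since V is invertible (lower-triangular with 1s on the diagonal, up to permutation), solve by back-substitution:
  V =
[[1, 0, 0, 0],
 [0, 1, 0, 0],
 [-1, 0, -1, 1],
 [-1, 1, 1, 0]]
  V a = (0, 0, 1, 1)
Solving gives a = (0, 0, 1, 2).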